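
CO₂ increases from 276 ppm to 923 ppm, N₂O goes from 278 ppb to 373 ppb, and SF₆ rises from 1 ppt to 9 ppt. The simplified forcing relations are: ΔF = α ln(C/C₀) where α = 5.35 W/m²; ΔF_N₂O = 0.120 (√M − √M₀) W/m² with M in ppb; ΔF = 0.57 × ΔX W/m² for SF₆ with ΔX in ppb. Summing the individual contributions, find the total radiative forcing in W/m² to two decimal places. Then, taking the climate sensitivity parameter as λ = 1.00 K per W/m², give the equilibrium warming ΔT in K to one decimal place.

CO₂: 5.35 × ln(923/276) = 5.35 × ln(3.34420) = 5.35 × 1.20723 = 6.4587 W/m².
N₂O: 0.120 × (√373 − √278) = 0.120 × (19.3132 − 16.6733) = 0.120 × 2.6399 = 0.3168 W/m².
SF₆: Δ = 9 − 1 = 8 ppt = 0.008 ppb; ΔF = 0.57 × 0.008 = 0.0046 W/m².
Total ΔF = 6.4587 + 0.3168 + 0.0046 = 6.7801 W/m².
ΔT = λ ΔF = 1.00 × 6.78 = 6.7800 K.

ΔF = 6.78 W/m²; ΔT = 6.8 K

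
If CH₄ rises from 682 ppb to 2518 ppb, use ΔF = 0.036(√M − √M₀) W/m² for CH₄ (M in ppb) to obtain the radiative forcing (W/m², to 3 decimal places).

ΔF = 0.866 W/m²

CH₄: 0.036 × (√2518 − √682) = 0.036 × (50.1797 − 26.1151) = 0.036 × 24.0646 = 0.8663 W/m².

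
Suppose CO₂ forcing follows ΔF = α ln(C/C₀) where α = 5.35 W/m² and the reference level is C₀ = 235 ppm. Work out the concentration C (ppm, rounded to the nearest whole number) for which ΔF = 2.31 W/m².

Set 5.35 ln(C/235) = 2.31, so ln(C/235) = 2.31/5.35 = 0.43178.
Then C/235 = e^0.43178 = 1.54000, giving C = 235 × 1.54000 = 361.90 ppm.

C ≈ 362 ppm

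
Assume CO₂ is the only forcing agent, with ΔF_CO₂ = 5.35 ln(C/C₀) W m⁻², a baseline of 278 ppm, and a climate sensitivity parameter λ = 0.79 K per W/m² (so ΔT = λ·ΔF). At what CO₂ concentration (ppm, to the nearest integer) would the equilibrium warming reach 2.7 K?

C ≈ 527 ppm

Required forcing: ΔF = ΔT/λ = 2.7/0.79 = 3.4177 W/m².
Then ln(C/278) = ΔF/5.35 = 3.4177/5.35 = 0.63882.
So C = 278 × e^0.63882 = 278 × 1.89424 = 526.60 ppm.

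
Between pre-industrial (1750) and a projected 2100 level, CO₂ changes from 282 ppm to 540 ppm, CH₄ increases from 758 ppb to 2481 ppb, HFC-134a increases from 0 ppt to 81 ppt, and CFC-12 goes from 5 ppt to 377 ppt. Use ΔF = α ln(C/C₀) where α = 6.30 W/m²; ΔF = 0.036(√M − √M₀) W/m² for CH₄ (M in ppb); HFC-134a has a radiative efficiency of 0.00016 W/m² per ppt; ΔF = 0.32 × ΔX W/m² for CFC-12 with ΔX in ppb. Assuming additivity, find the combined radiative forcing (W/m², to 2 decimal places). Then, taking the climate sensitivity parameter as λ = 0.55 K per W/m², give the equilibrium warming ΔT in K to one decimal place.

CO₂: 6.30 × ln(540/282) = 6.30 × ln(1.91489) = 6.30 × 0.64966 = 4.0929 W/m².
CH₄: 0.036 × (√2481 − √758) = 0.036 × (49.8096 − 27.5318) = 0.036 × 22.2778 = 0.8020 W/m².
HFC-134a: ΔF = 0.00016 × (81 − 0) = 0.00016 × 81 = 0.0130 W/m².
CFC-12: Δ = 377 − 5 = 372 ppt = 0.372 ppb; ΔF = 0.32 × 0.372 = 0.1190 W/m².
Total ΔF = 4.0929 + 0.8020 + 0.0130 + 0.1190 = 5.0269 W/m².
ΔT = λ ΔF = 0.55 × 5.03 = 2.7665 K.

ΔF = 5.03 W/m²; ΔT = 2.8 K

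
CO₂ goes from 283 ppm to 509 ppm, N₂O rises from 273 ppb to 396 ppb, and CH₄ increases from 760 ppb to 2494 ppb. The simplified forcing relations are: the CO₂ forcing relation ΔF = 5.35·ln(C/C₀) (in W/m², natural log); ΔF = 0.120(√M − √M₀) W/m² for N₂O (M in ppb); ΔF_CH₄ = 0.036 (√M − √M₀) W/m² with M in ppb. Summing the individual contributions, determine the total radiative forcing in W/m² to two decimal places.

ΔF = 4.35 W/m²

CO₂: 5.35 × ln(509/283) = 5.35 × ln(1.79859) = 5.35 × 0.58700 = 3.1405 W/m².
N₂O: 0.120 × (√396 − √273) = 0.120 × (19.8997 − 16.5227) = 0.120 × 3.3770 = 0.4052 W/m².
CH₄: 0.036 × (√2494 − √760) = 0.036 × (49.9400 − 27.5681) = 0.036 × 22.3719 = 0.8054 W/m².
Total ΔF = 3.1405 + 0.4052 + 0.8054 = 4.3511 W/m².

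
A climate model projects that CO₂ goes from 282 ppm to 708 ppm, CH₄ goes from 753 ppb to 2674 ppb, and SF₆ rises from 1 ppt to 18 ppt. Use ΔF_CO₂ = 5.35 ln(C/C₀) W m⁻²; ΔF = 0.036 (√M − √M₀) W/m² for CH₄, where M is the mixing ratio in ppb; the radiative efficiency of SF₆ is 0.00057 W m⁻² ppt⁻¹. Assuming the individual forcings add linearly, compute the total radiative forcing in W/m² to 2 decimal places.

CO₂: 5.35 × ln(708/282) = 5.35 × ln(2.51064) = 5.35 × 0.92054 = 4.9249 W/m².
CH₄: 0.036 × (√2674 − √753) = 0.036 × (51.7107 − 27.4408) = 0.036 × 24.2699 = 0.8737 W/m².
SF₆: ΔF = 0.00057 × (18 − 1) = 0.00057 × 17 = 0.0097 W/m².
Total ΔF = 4.9249 + 0.8737 + 0.0097 = 5.8083 W/m².

ΔF = 5.81 W/m²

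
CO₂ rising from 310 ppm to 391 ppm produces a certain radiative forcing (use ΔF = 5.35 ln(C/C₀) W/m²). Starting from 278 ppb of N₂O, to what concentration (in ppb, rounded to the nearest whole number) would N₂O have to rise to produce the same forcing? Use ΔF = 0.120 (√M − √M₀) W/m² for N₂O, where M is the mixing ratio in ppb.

M ≈ 730 ppb

CO₂ forcing: 5.35 × ln(391/310) = 5.35 × 0.232135 = 1.24192 W/m².
Set 0.120(√M − √278) = 1.24192: √M = 1.24192/0.120 + √278 = 10.3493 + 16.6733 = 27.0226.
M = (27.0226)² = 730.22 ppb.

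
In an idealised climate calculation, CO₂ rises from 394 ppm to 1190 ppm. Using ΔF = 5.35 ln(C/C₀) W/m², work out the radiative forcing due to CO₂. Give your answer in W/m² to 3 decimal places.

ΔF = 5.914 W/m²

CO₂ absorption bands are partially saturated, so forcing scales with the logarithm of the concentration ratio.
CO₂: 5.35 × ln(1190/394) = 5.35 × ln(3.02030) = 5.35 × 1.10536 = 5.9137 W/m².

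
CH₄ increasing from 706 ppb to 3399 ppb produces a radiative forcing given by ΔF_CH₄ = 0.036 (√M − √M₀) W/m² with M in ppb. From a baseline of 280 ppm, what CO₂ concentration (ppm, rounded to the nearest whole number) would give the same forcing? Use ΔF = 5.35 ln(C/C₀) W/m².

CH₄ forcing: 0.036 × (√3399 − √706) = 0.036 × (58.3009 − 26.5707) = 0.036 × 31.7302 = 1.14229 W/m².
Set 5.35 ln(C/280) = 1.14229: ln(C/280) = 1.14229/5.35 = 0.21351, so C = 280 × e^0.21351 = 280 × 1.23802 = 346.65 ppm.

C ≈ 347 ppm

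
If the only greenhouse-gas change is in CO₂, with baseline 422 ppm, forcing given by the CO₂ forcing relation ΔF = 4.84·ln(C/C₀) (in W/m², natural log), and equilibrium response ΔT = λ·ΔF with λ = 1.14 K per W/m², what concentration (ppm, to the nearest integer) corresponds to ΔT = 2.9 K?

Required forcing: ΔF = ΔT/λ = 2.9/1.14 = 2.5439 W/m².
Then ln(C/422) = ΔF/4.84 = 2.5439/4.84 = 0.52560.
So C = 422 × e^0.52560 = 422 × 1.69147 = 713.80 ppm.

C ≈ 714 ppm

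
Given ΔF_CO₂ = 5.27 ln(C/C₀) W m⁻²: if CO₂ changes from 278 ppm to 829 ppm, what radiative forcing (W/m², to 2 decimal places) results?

ΔF = 5.76 W/m²

CO₂ absorption bands are partially saturated, so forcing scales with the logarithm of the concentration ratio.
CO₂: 5.27 × ln(829/278) = 5.27 × ln(2.98201) = 5.27 × 1.09260 = 5.7580 W/m².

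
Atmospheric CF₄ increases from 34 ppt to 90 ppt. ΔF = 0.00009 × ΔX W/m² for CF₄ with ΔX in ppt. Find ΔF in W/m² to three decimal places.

CF₄: ΔF = 0.00009 × (90 − 34) = 0.00009 × 56 = 0.0050 W/m².

ΔF = 0.005 W/m²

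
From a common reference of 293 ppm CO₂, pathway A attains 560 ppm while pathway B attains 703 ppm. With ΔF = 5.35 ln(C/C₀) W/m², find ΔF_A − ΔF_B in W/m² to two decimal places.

ΔF_A = 5.35 ln(560/293) = 5.35 × 0.64776 = 3.4655 W/m².
ΔF_B = 5.35 ln(703/293) = 5.35 × 0.87518 = 4.6822 W/m².
Difference: 3.4655 − 4.6822 = -1.2167 W/m².
(Equivalently, ΔF_A − ΔF_B = 5.35 ln(560/703) = 5.35 × -0.22742 = -1.2167 W/m².)

ΔF_A − ΔF_B = -1.22 W/m²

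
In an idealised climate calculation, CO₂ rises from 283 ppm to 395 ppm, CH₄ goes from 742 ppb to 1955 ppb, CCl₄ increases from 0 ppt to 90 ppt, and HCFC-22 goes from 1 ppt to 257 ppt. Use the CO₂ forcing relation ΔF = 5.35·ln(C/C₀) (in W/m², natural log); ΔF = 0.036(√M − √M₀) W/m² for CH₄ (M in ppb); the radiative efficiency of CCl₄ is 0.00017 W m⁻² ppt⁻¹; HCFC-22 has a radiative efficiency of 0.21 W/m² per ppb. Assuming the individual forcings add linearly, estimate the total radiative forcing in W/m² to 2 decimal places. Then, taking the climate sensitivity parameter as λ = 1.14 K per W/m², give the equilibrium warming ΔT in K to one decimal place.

ΔF = 2.46 W/m²; ΔT = 2.8 K

CO₂: 5.35 × ln(395/283) = 5.35 × ln(1.39576) = 5.35 × 0.33344 = 1.7839 W/m².
CH₄: 0.036 × (√1955 − √742) = 0.036 × (44.2154 − 27.2397) = 0.036 × 16.9757 = 0.6111 W/m².
CCl₄: ΔF = 0.00017 × (90 − 0) = 0.00017 × 90 = 0.0153 W/m².
HCFC-22: Δ = 257 − 1 = 256 ppt = 0.256 ppb; ΔF = 0.21 × 0.256 = 0.0538 W/m².
Total ΔF = 1.7839 + 0.6111 + 0.0153 + 0.0538 = 2.4641 W/m².
ΔT = λ ΔF = 1.14 × 2.46 = 2.8044 K.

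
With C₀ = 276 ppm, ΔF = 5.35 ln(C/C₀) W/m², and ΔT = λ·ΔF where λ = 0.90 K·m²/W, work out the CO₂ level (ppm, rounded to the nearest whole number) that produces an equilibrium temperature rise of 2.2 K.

C ≈ 436 ppm

Required forcing: ΔF = ΔT/λ = 2.2/0.90 = 2.4444 W/m².
Then ln(C/276) = ΔF/5.35 = 2.4444/5.35 = 0.45690.
So C = 276 × e^0.45690 = 276 × 1.57917 = 435.85 ppm.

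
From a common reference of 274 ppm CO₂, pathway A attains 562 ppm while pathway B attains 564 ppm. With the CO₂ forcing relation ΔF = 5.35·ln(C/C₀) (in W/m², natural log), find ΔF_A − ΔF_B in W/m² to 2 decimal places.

ΔF_A − ΔF_B = -0.02 W/m²

ΔF_A = 5.35 ln(562/274) = 5.35 × 0.71837 = 3.8433 W/m².
ΔF_B = 5.35 ln(564/274) = 5.35 × 0.72193 = 3.8623 W/m².
Difference: 3.8433 − 3.8623 = -0.0190 W/m².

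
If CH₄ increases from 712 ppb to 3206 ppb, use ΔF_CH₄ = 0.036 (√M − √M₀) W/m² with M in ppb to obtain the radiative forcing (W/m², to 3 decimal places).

ΔF = 1.078 W/m²

CH₄: 0.036 × (√3206 − √712) = 0.036 × (56.6216 − 26.6833) = 0.036 × 29.9383 = 1.0778 W/m².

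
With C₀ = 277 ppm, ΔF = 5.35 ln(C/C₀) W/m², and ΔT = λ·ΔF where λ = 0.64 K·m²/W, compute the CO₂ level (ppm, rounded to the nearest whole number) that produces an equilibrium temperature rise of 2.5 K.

Required forcing: ΔF = ΔT/λ = 2.5/0.64 = 3.9063 W/m².
Then ln(C/277) = ΔF/5.35 = 3.9063/5.35 = 0.73015.
So C = 277 × e^0.73015 = 277 × 2.07539 = 574.88 ppm.

C ≈ 575 ppm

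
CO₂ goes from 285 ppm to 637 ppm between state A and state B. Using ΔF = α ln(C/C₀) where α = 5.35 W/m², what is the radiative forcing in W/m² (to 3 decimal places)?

CO₂: 5.35 × ln(637/285) = 5.35 × ln(2.23509) = 5.35 × 0.80428 = 4.3029 W/m².

ΔF = 4.303 W/m²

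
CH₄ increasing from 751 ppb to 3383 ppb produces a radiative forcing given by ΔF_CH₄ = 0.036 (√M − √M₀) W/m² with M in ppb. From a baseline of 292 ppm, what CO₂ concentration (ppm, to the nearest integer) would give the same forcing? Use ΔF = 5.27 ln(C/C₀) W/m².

C ≈ 360 ppm

CH₄ forcing: 0.036 × (√3383 − √751) = 0.036 × (58.1636 − 27.4044) = 0.036 × 30.7592 = 1.10733 W/m².
Set 5.27 ln(C/292) = 1.10733: ln(C/292) = 1.10733/5.27 = 0.21012, so C = 292 × e^0.21012 = 292 × 1.23383 = 360.28 ppm.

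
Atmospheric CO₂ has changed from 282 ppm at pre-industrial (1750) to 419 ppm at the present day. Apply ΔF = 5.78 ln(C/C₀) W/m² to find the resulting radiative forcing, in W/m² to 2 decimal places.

CO₂ absorption bands are partially saturated, so forcing scales with the logarithm of the concentration ratio.
CO₂: 5.78 × ln(419/282) = 5.78 × ln(1.48582) = 5.78 × 0.39597 = 2.2887 W/m².

ΔF = 2.29 W/m²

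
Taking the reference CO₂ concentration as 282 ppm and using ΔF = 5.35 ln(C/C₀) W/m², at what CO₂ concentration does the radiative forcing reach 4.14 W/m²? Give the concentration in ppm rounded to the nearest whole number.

Set 5.35 ln(C/282) = 4.14, so ln(C/282) = 4.14/5.35 = 0.77383.
Then C/282 = e^0.77383 = 2.16805, giving C = 282 × 2.16805 = 611.39 ppm.

C ≈ 611 ppm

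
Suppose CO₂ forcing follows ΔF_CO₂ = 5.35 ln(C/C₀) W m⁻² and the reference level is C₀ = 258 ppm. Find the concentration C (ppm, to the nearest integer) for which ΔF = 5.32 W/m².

C ≈ 697 ppm

Set 5.35 ln(C/258) = 5.32, so ln(C/258) = 5.32/5.35 = 0.99439.
Then C/258 = e^0.99439 = 2.70307, giving C = 258 × 2.70307 = 697.39 ppm.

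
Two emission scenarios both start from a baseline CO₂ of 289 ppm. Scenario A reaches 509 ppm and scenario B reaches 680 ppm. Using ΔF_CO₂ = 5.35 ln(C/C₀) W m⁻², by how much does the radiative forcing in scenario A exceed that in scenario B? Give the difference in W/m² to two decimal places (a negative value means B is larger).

ΔF_A − ΔF_B = -1.55 W/m²

ΔF_A = 5.35 ln(509/289) = 5.35 × 0.56602 = 3.0282 W/m².
ΔF_B = 5.35 ln(680/289) = 5.35 × 0.85567 = 4.5778 W/m².
Difference: 3.0282 − 4.5778 = -1.5496 W/m².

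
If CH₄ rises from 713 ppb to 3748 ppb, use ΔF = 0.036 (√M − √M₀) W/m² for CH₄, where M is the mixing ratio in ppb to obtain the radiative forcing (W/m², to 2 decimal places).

ΔF = 1.24 W/m²

CH₄: 0.036 × (√3748 − √713) = 0.036 × (61.2209 − 26.7021) = 0.036 × 34.5188 = 1.2427 W/m².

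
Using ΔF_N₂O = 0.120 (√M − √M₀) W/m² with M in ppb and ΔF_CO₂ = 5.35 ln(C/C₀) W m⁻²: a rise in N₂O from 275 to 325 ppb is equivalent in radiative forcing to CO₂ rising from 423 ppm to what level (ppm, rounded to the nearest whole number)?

N₂O forcing: 0.120 × (√325 − √275) = 0.120 × (18.0278 − 16.5831) = 0.120 × 1.4447 = 0.17336 W/m².
Set 5.35 ln(C/423) = 0.17336: ln(C/423) = 0.17336/5.35 = 0.03240, so C = 423 × e^0.03240 = 423 × 1.03293 = 436.93 ppm.

C ≈ 437 ppm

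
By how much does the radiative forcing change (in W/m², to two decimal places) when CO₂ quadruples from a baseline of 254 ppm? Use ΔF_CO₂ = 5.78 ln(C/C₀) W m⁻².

ΔF = 8.01 W/m²

ΔF = 5.78 × ln(4) = 5.78 × 1.38629 = 8.0128 W/m².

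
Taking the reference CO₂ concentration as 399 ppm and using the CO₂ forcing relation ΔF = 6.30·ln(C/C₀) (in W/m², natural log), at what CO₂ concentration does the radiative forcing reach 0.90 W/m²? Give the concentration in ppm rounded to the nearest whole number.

Set 6.30 ln(C/399) = 0.90, so ln(C/399) = 0.90/6.30 = 0.14286.
Then C/399 = e^0.14286 = 1.15357, giving C = 399 × 1.15357 = 460.27 ppm.

C ≈ 460 ppm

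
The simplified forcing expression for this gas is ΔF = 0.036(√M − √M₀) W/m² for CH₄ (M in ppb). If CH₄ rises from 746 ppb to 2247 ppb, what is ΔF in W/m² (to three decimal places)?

CH₄: 0.036 × (√2247 − √746) = 0.036 × (47.4025 − 27.3130) = 0.036 × 20.0895 = 0.7232 W/m².

ΔF = 0.723 W/m²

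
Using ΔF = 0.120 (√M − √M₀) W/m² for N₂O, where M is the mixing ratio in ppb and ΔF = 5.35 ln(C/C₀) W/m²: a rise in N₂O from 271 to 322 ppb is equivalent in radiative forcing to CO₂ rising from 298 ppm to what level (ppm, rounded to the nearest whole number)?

C ≈ 308 ppm

N₂O forcing: 0.120 × (√322 − √271) = 0.120 × (17.9444 − 16.4621) = 0.120 × 1.4823 = 0.17788 W/m².
Set 5.35 ln(C/298) = 0.17788: ln(C/298) = 0.17788/5.35 = 0.03325, so C = 298 × e^0.03325 = 298 × 1.03381 = 308.08 ppm.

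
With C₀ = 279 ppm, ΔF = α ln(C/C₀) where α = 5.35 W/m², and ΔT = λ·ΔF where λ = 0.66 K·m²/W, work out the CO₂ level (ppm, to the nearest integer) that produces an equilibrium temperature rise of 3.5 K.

C ≈ 752 ppm

Required forcing: ΔF = ΔT/λ = 3.5/0.66 = 5.3030 W/m².
Then ln(C/279) = ΔF/5.35 = 5.3030/5.35 = 0.99121.
So C = 279 × e^0.99121 = 279 × 2.69449 = 751.76 ppm.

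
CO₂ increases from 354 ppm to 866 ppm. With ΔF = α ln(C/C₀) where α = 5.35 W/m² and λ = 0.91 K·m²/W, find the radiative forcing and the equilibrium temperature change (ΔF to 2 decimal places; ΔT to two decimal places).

CO₂: 5.35 × ln(866/354) = 5.35 × ln(2.44633) = 5.35 × 0.89459 = 4.7861 W/m².
ΔT = λ ΔF = 0.91 × 4.79 = 4.3589 K.

ΔF = 4.79 W/m²; ΔT = 4.36 K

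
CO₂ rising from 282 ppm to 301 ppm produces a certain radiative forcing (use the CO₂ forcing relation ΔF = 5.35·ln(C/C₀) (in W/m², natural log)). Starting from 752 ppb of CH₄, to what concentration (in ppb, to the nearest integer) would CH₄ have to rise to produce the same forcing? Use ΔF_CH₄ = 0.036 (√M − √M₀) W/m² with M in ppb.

CO₂ forcing: 5.35 × ln(301/282) = 5.35 × 0.065203 = 0.34884 W/m².
Set 0.036(√M − √752) = 0.34884: √M = 0.34884/0.036 + √752 = 9.6900 + 27.4226 = 37.1126.
M = (37.1126)² = 1377.35 ppb.

M ≈ 1377 ppb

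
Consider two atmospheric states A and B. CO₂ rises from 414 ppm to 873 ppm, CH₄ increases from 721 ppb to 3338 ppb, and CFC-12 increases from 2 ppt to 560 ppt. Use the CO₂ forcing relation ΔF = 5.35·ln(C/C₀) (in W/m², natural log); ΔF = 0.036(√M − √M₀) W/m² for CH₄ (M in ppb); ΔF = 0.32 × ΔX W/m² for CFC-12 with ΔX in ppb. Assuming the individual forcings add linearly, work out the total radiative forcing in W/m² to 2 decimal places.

CO₂: 5.35 × ln(873/414) = 5.35 × ln(2.10870) = 5.35 × 0.74607 = 3.9915 W/m².
CH₄: 0.036 × (√3338 − √721) = 0.036 × (57.7754 − 26.8514) = 0.036 × 30.9240 = 1.1133 W/m².
CFC-12: Δ = 560 − 2 = 558 ppt = 0.558 ppb; ΔF = 0.32 × 0.558 = 0.1786 W/m².
Total ΔF = 3.9915 + 1.1133 + 0.1786 = 5.2834 W/m².

ΔF = 5.28 W/m²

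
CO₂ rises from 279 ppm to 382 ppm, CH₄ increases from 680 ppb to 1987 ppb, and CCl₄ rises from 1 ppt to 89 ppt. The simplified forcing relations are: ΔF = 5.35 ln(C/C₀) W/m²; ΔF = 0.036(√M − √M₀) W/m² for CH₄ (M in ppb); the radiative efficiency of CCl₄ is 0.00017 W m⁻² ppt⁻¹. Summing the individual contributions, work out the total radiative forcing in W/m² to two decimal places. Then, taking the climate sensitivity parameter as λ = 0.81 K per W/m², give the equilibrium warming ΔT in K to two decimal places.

ΔF = 2.36 W/m²; ΔT = 1.91 K

CO₂: 5.35 × ln(382/279) = 5.35 × ln(1.36918) = 5.35 × 0.31421 = 1.6810 W/m².
CH₄: 0.036 × (√1987 − √680) = 0.036 × (44.5758 − 26.0768) = 0.036 × 18.4990 = 0.6660 W/m².
CCl₄: ΔF = 0.00017 × (89 − 1) = 0.00017 × 88 = 0.0150 W/m².
Total ΔF = 1.6810 + 0.6660 + 0.0150 = 2.3620 W/m².
ΔT = λ ΔF = 0.81 × 2.36 = 1.9116 K.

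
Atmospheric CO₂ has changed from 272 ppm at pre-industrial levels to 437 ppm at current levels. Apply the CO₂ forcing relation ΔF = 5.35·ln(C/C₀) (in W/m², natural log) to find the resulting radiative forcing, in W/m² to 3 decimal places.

ΔF = 2.537 W/m²

CO₂: 5.35 × ln(437/272) = 5.35 × ln(1.60662) = 5.35 × 0.47413 = 2.5366 W/m².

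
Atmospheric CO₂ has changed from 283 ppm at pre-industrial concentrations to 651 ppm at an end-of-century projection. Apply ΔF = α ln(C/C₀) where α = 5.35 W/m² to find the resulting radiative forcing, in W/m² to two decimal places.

CO₂: 5.35 × ln(651/283) = 5.35 × ln(2.30035) = 5.35 × 0.83306 = 4.4569 W/m².

ΔF = 4.46 W/m²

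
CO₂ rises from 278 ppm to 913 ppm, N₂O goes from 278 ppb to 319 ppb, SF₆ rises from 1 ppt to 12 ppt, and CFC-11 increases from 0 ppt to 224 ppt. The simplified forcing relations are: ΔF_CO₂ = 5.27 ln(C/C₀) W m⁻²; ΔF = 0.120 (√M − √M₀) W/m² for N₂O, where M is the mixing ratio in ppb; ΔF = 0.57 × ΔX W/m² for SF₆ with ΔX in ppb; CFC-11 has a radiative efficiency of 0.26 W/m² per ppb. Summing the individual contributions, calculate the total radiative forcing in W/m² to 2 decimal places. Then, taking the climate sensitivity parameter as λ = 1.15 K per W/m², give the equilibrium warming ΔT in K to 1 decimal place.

CO₂: 5.27 × ln(913/278) = 5.27 × ln(3.28417) = 5.27 × 1.18911 = 6.2666 W/m².
N₂O: 0.120 × (√319 − √278) = 0.120 × (17.8606 − 16.6733) = 0.120 × 1.1873 = 0.1425 W/m².
SF₆: Δ = 12 − 1 = 11 ppt = 0.011 ppb; ΔF = 0.57 × 0.011 = 0.0063 W/m².
CFC-11: Δ = 224 − 0 = 224 ppt = 0.224 ppb; ΔF = 0.26 × 0.224 = 0.0582 W/m².
Total ΔF = 6.2666 + 0.1425 + 0.0063 + 0.0582 = 6.4736 W/m².
ΔT = λ ΔF = 1.15 × 6.47 = 7.4405 K.

ΔF = 6.47 W/m²; ΔT = 7.4 K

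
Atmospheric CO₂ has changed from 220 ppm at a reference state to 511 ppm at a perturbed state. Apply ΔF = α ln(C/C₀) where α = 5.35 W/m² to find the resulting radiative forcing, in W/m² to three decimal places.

ΔF = 4.509 W/m²

CO₂: 5.35 × ln(511/220) = 5.35 × ln(2.32273) = 5.35 × 0.84274 = 4.5087 W/m².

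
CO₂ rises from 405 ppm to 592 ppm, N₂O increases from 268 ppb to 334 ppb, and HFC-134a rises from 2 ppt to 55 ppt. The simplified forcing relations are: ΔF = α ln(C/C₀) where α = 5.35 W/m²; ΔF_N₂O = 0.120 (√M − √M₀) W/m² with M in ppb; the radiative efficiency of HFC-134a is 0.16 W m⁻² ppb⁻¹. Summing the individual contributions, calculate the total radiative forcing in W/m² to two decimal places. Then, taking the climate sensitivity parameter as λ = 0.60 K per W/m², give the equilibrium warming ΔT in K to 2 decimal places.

ΔF = 2.27 W/m²; ΔT = 1.36 K

CO₂: 5.35 × ln(592/405) = 5.35 × ln(1.46173) = 5.35 × 0.37962 = 2.0310 W/m².
N₂O: 0.120 × (√334 − √268) = 0.120 × (18.2757 − 16.3707) = 0.120 × 1.9050 = 0.2286 W/m².
HFC-134a: Δ = 55 − 2 = 53 ppt = 0.053 ppb; ΔF = 0.16 × 0.053 = 0.0085 W/m².
Total ΔF = 2.0310 + 0.2286 + 0.0085 = 2.2681 W/m².
ΔT = λ ΔF = 0.60 × 2.27 = 1.3620 K.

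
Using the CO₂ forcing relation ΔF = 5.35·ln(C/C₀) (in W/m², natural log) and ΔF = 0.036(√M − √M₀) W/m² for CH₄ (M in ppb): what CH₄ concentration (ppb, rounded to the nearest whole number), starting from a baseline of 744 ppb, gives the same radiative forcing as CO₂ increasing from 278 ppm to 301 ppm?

CO₂ forcing: 5.35 × ln(301/278) = 5.35 × 0.079489 = 0.42527 W/m².
Set 0.036(√M − √744) = 0.42527: √M = 0.42527/0.036 + √744 = 11.8131 + 27.2764 = 39.0895.
M = (39.0895)² = 1527.99 ppb.

M ≈ 1528 ppb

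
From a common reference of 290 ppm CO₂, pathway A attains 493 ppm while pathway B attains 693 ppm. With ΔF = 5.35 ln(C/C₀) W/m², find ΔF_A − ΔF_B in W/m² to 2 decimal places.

ΔF_A − ΔF_B = -1.82 W/m²

ΔF_A = 5.35 ln(493/290) = 5.35 × 0.53063 = 2.8389 W/m².
ΔF_B = 5.35 ln(693/290) = 5.35 × 0.87115 = 4.6607 W/m².
Difference: 2.8389 − 4.6607 = -1.8218 W/m².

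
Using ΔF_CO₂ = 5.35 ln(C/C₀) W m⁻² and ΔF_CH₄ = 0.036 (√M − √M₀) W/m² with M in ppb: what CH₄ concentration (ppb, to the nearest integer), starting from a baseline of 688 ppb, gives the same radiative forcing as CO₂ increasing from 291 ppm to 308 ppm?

M ≈ 1202 ppb

CO₂ forcing: 5.35 × ln(308/291) = 5.35 × 0.056777 = 0.30376 W/m².
Set 0.036(√M − √688) = 0.30376: √M = 0.30376/0.036 + √688 = 8.4378 + 26.2298 = 34.6676.
M = (34.6676)² = 1201.84 ppb.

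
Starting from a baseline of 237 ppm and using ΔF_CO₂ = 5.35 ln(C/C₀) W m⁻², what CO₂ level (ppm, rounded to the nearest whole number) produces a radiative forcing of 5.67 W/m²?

C ≈ 684 ppm

Set 5.35 ln(C/237) = 5.67, so ln(C/237) = 5.67/5.35 = 1.05981.
Then C/237 = e^1.05981 = 2.88582, giving C = 237 × 2.88582 = 683.94 ppm.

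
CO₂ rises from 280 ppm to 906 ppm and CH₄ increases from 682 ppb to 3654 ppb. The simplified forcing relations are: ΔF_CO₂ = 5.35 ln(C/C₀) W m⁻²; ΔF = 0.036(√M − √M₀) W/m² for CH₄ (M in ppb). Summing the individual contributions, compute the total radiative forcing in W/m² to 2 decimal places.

ΔF = 7.52 W/m²

CO₂: 5.35 × ln(906/280) = 5.35 × ln(3.23571) = 5.35 × 1.17425 = 6.2822 W/m².
CH₄: 0.036 × (√3654 − √682) = 0.036 × (60.4483 − 26.1151) = 0.036 × 34.3332 = 1.2360 W/m².
Total ΔF = 6.2822 + 1.2360 = 7.5182 W/m².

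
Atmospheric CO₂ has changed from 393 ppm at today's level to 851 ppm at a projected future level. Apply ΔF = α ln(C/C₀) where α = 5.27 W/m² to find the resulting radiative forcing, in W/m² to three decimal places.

CO₂ absorption bands are partially saturated, so forcing scales with the logarithm of the concentration ratio.
CO₂: 5.27 × ln(851/393) = 5.27 × ln(2.16539) = 5.27 × 0.77260 = 4.0716 W/m².

ΔF = 4.072 W/m²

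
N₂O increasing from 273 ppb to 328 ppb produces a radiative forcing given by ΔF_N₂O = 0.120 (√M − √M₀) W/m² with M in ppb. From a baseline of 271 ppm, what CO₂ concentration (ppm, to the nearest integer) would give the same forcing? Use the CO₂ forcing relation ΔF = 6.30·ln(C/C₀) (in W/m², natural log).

C ≈ 279 ppm

N₂O forcing: 0.120 × (√328 − √273) = 0.120 × (18.1108 − 16.5227) = 0.120 × 1.5881 = 0.19057 W/m².
Set 6.30 ln(C/271) = 0.19057: ln(C/271) = 0.19057/6.30 = 0.03025, so C = 271 × e^0.03025 = 271 × 1.03071 = 279.32 ppm.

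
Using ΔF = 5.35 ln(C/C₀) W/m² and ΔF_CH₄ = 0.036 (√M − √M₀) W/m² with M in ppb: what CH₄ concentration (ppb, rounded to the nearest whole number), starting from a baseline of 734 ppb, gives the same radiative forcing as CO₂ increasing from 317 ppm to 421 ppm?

CO₂ forcing: 5.35 × ln(421/317) = 5.35 × 0.283731 = 1.51796 W/m².
Set 0.036(√M − √734) = 1.51796: √M = 1.51796/0.036 + √734 = 42.1656 + 27.0924 = 69.2580.
M = (69.2580)² = 4796.67 ppb.

M ≈ 4797 ppb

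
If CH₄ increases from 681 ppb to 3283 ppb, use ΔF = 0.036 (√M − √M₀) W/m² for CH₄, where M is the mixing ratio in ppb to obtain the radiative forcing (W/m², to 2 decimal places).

ΔF = 1.12 W/m²

CH₄: 0.036 × (√3283 − √681) = 0.036 × (57.2975 − 26.0960) = 0.036 × 31.2015 = 1.1233 W/m².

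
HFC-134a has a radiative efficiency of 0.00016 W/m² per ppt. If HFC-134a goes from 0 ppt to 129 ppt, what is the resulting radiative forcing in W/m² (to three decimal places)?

HFC-134a: ΔF = 0.00016 × (129 − 0) = 0.00016 × 129 = 0.0206 W/m².

ΔF = 0.021 W/m²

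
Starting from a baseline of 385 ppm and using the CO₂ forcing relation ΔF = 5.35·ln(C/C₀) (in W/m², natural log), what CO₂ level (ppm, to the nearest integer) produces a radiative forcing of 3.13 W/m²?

Set 5.35 ln(C/385) = 3.13, so ln(C/385) = 3.13/5.35 = 0.58505.
Then C/385 = e^0.58505 = 1.79508, giving C = 385 × 1.79508 = 691.11 ppm.

C ≈ 691 ppm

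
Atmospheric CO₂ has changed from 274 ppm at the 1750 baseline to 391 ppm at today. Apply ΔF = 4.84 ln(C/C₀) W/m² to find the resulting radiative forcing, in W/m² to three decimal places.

ΔF = 1.721 W/m²

CO₂: 4.84 × ln(391/274) = 4.84 × ln(1.42701) = 4.84 × 0.35558 = 1.7210 W/m².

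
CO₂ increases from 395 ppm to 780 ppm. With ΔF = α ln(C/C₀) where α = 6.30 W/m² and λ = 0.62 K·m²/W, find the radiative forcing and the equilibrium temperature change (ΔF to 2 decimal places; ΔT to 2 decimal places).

CO₂: 6.30 × ln(780/395) = 6.30 × ln(1.97468) = 6.30 × 0.68041 = 4.2866 W/m².
ΔT = λ ΔF = 0.62 × 4.29 = 2.6598 K.

ΔF = 4.29 W/m²; ΔT = 2.66 K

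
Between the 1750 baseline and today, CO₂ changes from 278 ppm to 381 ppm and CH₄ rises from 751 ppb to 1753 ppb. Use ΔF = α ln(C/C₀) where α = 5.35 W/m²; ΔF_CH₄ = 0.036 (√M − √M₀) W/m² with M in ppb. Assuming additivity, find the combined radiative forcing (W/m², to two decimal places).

CO₂: 5.35 × ln(381/278) = 5.35 × ln(1.37050) = 5.35 × 0.31518 = 1.6862 W/m².
CH₄: 0.036 × (√1753 − √751) = 0.036 × (41.8688 − 27.4044) = 0.036 × 14.4644 = 0.5207 W/m².
Total ΔF = 1.6862 + 0.5207 = 2.2069 W/m².

ΔF = 2.21 W/m²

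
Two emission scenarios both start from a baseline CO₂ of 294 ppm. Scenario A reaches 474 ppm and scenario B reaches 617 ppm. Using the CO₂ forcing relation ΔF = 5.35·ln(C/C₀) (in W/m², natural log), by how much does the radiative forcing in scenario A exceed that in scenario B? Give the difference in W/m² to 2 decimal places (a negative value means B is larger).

ΔF_A = 5.35 ln(474/294) = 5.35 × 0.47763 = 2.5553 W/m².
ΔF_B = 5.35 ln(617/294) = 5.35 × 0.74129 = 3.9659 W/m².
Difference: 2.5553 − 3.9659 = -1.4106 W/m².
(Equivalently, ΔF_A − ΔF_B = 5.35 ln(474/617) = 5.35 × -0.26366 = -1.4106 W/m².)

ΔF_A − ΔF_B = -1.41 W/m²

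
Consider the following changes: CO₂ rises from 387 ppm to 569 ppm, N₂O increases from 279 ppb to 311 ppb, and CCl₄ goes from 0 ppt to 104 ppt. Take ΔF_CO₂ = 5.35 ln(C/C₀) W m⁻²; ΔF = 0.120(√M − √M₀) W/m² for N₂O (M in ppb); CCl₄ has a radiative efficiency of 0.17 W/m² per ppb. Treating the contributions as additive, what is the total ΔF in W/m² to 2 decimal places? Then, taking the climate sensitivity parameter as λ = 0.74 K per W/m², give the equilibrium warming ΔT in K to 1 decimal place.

ΔF = 2.19 W/m²; ΔT = 1.6 K

CO₂: 5.35 × ln(569/387) = 5.35 × ln(1.47028) = 5.35 × 0.38545 = 2.0622 W/m².
N₂O: 0.120 × (√311 − √279) = 0.120 × (17.6352 − 16.7033) = 0.120 × 0.9319 = 0.1118 W/m².
CCl₄: Δ = 104 − 0 = 104 ppt = 0.104 ppb; ΔF = 0.17 × 0.104 = 0.0177 W/m².
Total ΔF = 2.0622 + 0.1118 + 0.0177 = 2.1917 W/m².
ΔT = λ ΔF = 0.74 × 2.19 = 1.6206 K.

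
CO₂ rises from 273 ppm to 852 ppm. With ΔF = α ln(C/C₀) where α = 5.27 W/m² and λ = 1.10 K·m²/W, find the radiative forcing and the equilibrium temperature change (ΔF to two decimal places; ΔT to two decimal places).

ΔF = 6.00 W/m²; ΔT = 6.60 K

CO₂: 5.27 × ln(852/273) = 5.27 × ln(3.12088) = 5.27 × 1.13812 = 5.9979 W/m².
ΔT = λ ΔF = 1.10 × 6.00 = 6.6000 K.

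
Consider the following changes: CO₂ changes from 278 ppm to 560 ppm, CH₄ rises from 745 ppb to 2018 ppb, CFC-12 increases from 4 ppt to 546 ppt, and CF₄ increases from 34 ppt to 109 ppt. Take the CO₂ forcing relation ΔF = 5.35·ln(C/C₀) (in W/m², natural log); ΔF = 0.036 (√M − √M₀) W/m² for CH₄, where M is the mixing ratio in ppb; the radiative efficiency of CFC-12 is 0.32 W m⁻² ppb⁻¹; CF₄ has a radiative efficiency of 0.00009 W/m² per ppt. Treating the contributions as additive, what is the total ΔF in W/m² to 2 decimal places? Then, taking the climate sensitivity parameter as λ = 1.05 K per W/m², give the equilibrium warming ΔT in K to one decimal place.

ΔF = 4.56 W/m²; ΔT = 4.8 K

CO₂: 5.35 × ln(560/278) = 5.35 × ln(2.01439) = 5.35 × 0.70032 = 3.7467 W/m².
CH₄: 0.036 × (√2018 − √745) = 0.036 × (44.9222 − 27.2947) = 0.036 × 17.6275 = 0.6346 W/m².
CFC-12: Δ = 546 − 4 = 542 ppt = 0.542 ppb; ΔF = 0.32 × 0.542 = 0.1734 W/m².
CF₄: ΔF = 0.00009 × (109 − 34) = 0.00009 × 75 = 0.0068 W/m².
Total ΔF = 3.7467 + 0.6346 + 0.1734 + 0.0068 = 4.5615 W/m².
ΔT = λ ΔF = 1.05 × 4.56 = 4.7880 K.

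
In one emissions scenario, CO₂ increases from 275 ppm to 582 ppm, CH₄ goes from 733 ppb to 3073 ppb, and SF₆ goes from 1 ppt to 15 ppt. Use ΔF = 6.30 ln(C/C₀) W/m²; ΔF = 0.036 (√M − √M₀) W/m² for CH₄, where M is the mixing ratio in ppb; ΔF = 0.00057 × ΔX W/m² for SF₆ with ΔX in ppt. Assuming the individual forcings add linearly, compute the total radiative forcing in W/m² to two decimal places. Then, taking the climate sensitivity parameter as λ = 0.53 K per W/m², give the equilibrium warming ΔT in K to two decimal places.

ΔF = 5.75 W/m²; ΔT = 3.05 K

CO₂: 6.30 × ln(582/275) = 6.30 × ln(2.11636) = 6.30 × 0.74970 = 4.7231 W/m².
CH₄: 0.036 × (√3073 − √733) = 0.036 × (55.4346 − 27.0740) = 0.036 × 28.3606 = 1.0210 W/m².
SF₆: ΔF = 0.00057 × (15 − 1) = 0.00057 × 14 = 0.0080 W/m².
Total ΔF = 4.7231 + 1.0210 + 0.0080 = 5.7521 W/m².
ΔT = λ ΔF = 0.53 × 5.75 = 3.0475 K.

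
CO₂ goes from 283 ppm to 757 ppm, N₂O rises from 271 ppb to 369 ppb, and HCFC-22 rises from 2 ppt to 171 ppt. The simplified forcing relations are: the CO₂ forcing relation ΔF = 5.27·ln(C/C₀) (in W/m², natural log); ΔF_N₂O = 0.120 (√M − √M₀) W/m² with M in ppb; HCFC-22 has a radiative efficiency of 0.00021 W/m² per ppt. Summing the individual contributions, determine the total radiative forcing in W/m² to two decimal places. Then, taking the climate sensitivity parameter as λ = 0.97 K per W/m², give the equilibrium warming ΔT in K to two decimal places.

ΔF = 5.55 W/m²; ΔT = 5.38 K

CO₂: 5.27 × ln(757/283) = 5.27 × ln(2.67491) = 5.27 × 0.98392 = 5.1853 W/m².
N₂O: 0.120 × (√369 − √271) = 0.120 × (19.2094 − 16.4621) = 0.120 × 2.7473 = 0.3297 W/m².
HCFC-22: ΔF = 0.00021 × (171 − 2) = 0.00021 × 169 = 0.0355 W/m².
Total ΔF = 5.1853 + 0.3297 + 0.0355 = 5.5505 W/m².
ΔT = λ ΔF = 0.97 × 5.55 = 5.3835 K.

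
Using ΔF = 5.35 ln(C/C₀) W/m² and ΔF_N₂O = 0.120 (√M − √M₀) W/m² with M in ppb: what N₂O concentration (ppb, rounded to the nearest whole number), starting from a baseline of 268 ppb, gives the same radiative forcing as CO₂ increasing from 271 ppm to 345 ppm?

CO₂ forcing: 5.35 × ln(345/271) = 5.35 × 0.241426 = 1.29163 W/m².
Set 0.120(√M − √268) = 1.29163: √M = 1.29163/0.120 + √268 = 10.7636 + 16.3707 = 27.1343.
M = (27.1343)² = 736.27 ppb.

M ≈ 736 ppb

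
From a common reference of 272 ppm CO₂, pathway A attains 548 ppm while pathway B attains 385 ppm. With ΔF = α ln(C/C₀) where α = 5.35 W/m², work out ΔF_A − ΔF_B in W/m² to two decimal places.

ΔF_A = 5.35 ln(548/272) = 5.35 × 0.70047 = 3.7475 W/m².
ΔF_B = 5.35 ln(385/272) = 5.35 × 0.34744 = 1.8588 W/m².
Difference: 3.7475 − 1.8588 = 1.8887 W/m².

ΔF_A − ΔF_B = 1.89 W/m²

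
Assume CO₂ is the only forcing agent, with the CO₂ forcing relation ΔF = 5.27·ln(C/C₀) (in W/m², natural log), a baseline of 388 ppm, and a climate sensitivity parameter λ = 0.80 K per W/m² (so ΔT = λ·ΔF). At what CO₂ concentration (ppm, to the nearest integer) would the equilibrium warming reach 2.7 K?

Required forcing: ΔF = ΔT/λ = 2.7/0.80 = 3.3750 W/m².
Then ln(C/388) = ΔF/5.27 = 3.3750/5.27 = 0.64042.
So C = 388 × e^0.64042 = 388 × 1.89728 = 736.14 ppm.

C ≈ 736 ppm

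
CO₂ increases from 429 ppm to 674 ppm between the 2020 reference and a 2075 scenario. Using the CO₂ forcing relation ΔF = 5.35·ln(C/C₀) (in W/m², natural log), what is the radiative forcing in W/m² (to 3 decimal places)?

CO₂: 5.35 × ln(674/429) = 5.35 × ln(1.57110) = 5.35 × 0.45178 = 2.4170 W/m².

ΔF = 2.417 W/m²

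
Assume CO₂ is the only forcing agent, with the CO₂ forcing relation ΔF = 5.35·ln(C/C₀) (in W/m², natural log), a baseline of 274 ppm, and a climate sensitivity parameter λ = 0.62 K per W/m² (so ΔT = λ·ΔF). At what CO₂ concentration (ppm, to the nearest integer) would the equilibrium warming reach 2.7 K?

Required forcing: ΔF = ΔT/λ = 2.7/0.62 = 4.3548 W/m².
Then ln(C/274) = ΔF/5.35 = 4.3548/5.35 = 0.81398.
So C = 274 × e^0.81398 = 274 × 2.25687 = 618.38 ppm.

C ≈ 618 ppm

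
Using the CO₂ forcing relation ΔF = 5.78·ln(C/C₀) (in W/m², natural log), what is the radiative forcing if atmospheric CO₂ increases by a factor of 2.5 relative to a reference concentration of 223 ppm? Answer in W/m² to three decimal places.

ΔF = 5.296 W/m²

ΔF = 5.78 × ln(2.5) = 5.78 × 0.91629 = 5.2962 W/m².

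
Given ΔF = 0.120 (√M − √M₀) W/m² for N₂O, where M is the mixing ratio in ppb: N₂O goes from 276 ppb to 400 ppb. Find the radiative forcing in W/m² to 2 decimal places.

N₂O: 0.120 × (√400 − √276) = 0.120 × (20.0000 − 16.6132) = 0.120 × 3.3868 = 0.4064 W/m².

ΔF = 0.41 W/m²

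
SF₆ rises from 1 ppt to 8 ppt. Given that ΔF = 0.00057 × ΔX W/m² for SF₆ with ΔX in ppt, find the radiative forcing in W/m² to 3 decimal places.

ΔF = 0.004 W/m²

SF₆: ΔF = 0.00057 × (8 − 1) = 0.00057 × 7 = 0.0040 W/m².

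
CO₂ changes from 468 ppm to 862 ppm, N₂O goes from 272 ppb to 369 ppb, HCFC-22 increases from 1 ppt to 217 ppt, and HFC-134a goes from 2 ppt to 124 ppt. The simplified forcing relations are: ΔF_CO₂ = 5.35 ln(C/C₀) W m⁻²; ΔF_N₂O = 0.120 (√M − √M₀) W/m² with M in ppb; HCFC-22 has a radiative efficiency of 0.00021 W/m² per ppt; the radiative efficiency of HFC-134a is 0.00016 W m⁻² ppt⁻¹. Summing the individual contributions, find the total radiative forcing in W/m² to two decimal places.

ΔF = 3.66 W/m²

CO₂: 5.35 × ln(862/468) = 5.35 × ln(1.84188) = 5.35 × 0.61079 = 3.2677 W/m².
N₂O: 0.120 × (√369 − √272) = 0.120 × (19.2094 − 16.4924) = 0.120 × 2.7170 = 0.3260 W/m².
HCFC-22: ΔF = 0.00021 × (217 − 1) = 0.00021 × 216 = 0.0454 W/m².
HFC-134a: ΔF = 0.00016 × (124 − 2) = 0.00016 × 122 = 0.0195 W/m².
Total ΔF = 3.2677 + 0.3260 + 0.0454 + 0.0195 = 3.6586 W/m².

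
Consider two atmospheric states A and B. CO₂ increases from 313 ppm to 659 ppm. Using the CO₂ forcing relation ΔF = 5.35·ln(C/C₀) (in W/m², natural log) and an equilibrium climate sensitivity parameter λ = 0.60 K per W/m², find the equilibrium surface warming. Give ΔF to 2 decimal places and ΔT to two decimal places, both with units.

CO₂: 5.35 × ln(659/313) = 5.35 × ln(2.10543) = 5.35 × 0.74452 = 3.9832 W/m².
ΔT = λ ΔF = 0.60 × 3.98 = 2.3880 K.

ΔF = 3.98 W/m²; ΔT = 2.39 K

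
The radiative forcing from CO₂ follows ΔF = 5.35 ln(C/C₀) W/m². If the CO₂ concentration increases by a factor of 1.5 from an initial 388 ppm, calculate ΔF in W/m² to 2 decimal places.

ΔF = 5.35 × ln(1.5) = 5.35 × 0.40547 = 2.1693 W/m².

ΔF = 2.17 W/m²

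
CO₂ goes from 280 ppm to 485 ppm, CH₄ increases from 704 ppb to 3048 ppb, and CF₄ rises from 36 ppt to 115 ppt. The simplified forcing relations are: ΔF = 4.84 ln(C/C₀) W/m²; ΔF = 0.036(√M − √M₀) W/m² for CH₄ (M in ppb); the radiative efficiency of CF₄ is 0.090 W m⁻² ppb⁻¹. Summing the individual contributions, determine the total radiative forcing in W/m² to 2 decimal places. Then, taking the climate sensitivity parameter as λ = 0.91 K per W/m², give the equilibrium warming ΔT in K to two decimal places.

CO₂: 4.84 × ln(485/280) = 4.84 × ln(1.73214) = 4.84 × 0.54936 = 2.6589 W/m².
CH₄: 0.036 × (√3048 − √704) = 0.036 × (55.2087 − 26.5330) = 0.036 × 28.6757 = 1.0323 W/m².
CF₄: Δ = 115 − 36 = 79 ppt = 0.079 ppb; ΔF = 0.090 × 0.079 = 0.0071 W/m².
Total ΔF = 2.6589 + 1.0323 + 0.0071 = 3.6983 W/m².
ΔT = λ ΔF = 0.91 × 3.70 = 3.3670 K.

ΔF = 3.70 W/m²; ΔT = 3.37 K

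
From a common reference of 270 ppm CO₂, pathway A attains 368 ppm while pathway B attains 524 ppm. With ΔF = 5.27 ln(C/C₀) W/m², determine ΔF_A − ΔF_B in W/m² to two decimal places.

ΔF_A − ΔF_B = -1.86 W/m²

ΔF_A = 5.27 ln(368/270) = 5.27 × 0.30966 = 1.6319 W/m².
ΔF_B = 5.27 ln(524/270) = 5.27 × 0.66307 = 3.4944 W/m².
Difference: 1.6319 − 3.4944 = -1.8625 W/m².
(Equivalently, ΔF_A − ΔF_B = 5.27 ln(368/524) = 5.27 × -0.35341 = -1.8625 W/m².)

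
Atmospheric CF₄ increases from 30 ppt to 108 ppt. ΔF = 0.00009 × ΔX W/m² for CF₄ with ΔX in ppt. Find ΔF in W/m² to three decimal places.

ΔF = 0.007 W/m²

CF₄: ΔF = 0.00009 × (108 − 30) = 0.00009 × 78 = 0.0070 W/m².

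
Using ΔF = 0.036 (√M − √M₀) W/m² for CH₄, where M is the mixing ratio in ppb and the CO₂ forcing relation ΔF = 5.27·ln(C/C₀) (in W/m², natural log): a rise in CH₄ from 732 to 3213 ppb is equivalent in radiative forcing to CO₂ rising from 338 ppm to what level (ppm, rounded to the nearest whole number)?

CH₄ forcing: 0.036 × (√3213 − √732) = 0.036 × (56.6833 − 27.0555) = 0.036 × 29.6278 = 1.06660 W/m².
Set 5.27 ln(C/338) = 1.06660: ln(C/338) = 1.06660/5.27 = 0.20239, so C = 338 × e^0.20239 = 338 × 1.22433 = 413.82 ppm.

C ≈ 414 ppm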